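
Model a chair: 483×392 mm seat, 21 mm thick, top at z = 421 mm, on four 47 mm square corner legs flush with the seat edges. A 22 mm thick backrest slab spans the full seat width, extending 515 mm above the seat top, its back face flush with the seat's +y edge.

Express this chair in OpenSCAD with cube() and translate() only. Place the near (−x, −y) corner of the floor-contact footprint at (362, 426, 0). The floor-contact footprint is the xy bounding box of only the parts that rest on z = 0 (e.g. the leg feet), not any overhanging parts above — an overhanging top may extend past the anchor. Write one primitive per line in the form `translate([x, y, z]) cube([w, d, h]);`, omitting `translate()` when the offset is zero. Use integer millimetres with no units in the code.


// leg_h = 421 - 21 = 400
translate([362, 426, 400]) cube([483, 392, 21]);
translate([362, 426, 0]) cube([47, 47, 400]);
translate([798, 426, 0]) cube([47, 47, 400]);
translate([362, 771, 0]) cube([47, 47, 400]);
translate([798, 771, 0]) cube([47, 47, 400]);
translate([362, 796, 421]) cube([483, 22, 515]);


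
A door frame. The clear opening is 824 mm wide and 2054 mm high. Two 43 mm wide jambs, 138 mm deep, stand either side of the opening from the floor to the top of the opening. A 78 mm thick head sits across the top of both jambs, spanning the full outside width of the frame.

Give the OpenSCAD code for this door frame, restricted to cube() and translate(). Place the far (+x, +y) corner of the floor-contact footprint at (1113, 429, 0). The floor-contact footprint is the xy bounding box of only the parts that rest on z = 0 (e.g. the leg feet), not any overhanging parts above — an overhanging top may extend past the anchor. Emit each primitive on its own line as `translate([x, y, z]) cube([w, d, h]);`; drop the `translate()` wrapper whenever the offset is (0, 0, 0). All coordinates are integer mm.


translate([203, 291, 0]) cube([43, 138, 2054]);
translate([1070, 291, 0]) cube([43, 138, 2054]);
translate([203, 291, 2054]) cube([910, 138, 78]);


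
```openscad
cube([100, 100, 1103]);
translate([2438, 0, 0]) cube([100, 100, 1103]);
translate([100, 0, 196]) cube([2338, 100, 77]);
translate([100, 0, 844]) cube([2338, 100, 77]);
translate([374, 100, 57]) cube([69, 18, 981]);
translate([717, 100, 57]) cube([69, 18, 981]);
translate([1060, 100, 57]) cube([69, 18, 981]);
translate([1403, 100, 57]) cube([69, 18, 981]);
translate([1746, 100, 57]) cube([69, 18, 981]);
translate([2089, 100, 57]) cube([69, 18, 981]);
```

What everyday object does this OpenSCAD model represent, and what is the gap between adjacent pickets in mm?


A fence section. The picket gap is 274 mm.

Two posts, two rails, 6 pickets — a fence section. Span 2338 mm holds 6 pickets of 69 mm with 7 equal gaps: ⌊(2338 − 6·69) / 7⌋ = 274 mm.


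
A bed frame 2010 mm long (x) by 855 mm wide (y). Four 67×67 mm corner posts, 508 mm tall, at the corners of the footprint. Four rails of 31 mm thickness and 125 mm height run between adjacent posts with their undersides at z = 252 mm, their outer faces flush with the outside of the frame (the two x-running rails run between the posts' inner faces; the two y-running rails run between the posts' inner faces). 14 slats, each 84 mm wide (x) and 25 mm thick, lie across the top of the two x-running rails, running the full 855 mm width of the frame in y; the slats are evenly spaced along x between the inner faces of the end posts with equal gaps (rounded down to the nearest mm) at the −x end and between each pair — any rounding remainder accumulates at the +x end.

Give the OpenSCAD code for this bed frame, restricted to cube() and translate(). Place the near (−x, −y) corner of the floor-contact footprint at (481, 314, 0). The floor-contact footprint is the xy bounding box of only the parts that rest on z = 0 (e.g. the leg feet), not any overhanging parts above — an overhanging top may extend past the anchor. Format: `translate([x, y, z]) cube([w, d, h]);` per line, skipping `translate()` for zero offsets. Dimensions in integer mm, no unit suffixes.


translate([481, 314, 0]) cube([67, 67, 508]);
translate([481, 1102, 0]) cube([67, 67, 508]);
translate([2424, 314, 0]) cube([67, 67, 508]);
translate([2424, 1102, 0]) cube([67, 67, 508]);
translate([548, 314, 252]) cube([1876, 31, 125]);
translate([548, 1138, 252]) cube([1876, 31, 125]);
translate([481, 381, 252]) cube([31, 721, 125]);
translate([2460, 381, 252]) cube([31, 721, 125]);
translate([594, 314, 377]) cube([84, 855, 25]);
translate([724, 314, 377]) cube([84, 855, 25]);
translate([854, 314, 377]) cube([84, 855, 25]);
translate([984, 314, 377]) cube([84, 855, 25]);
translate([1114, 314, 377]) cube([84, 855, 25]);
translate([1244, 314, 377]) cube([84, 855, 25]);
translate([1374, 314, 377]) cube([84, 855, 25]);
translate([1504, 314, 377]) cube([84, 855, 25]);
translate([1634, 314, 377]) cube([84, 855, 25]);
translate([1764, 314, 377]) cube([84, 855, 25]);
translate([1894, 314, 377]) cube([84, 855, 25]);
translate([2024, 314, 377]) cube([84, 855, 25]);
translate([2154, 314, 377]) cube([84, 855, 25]);
translate([2284, 314, 377]) cube([84, 855, 25]);


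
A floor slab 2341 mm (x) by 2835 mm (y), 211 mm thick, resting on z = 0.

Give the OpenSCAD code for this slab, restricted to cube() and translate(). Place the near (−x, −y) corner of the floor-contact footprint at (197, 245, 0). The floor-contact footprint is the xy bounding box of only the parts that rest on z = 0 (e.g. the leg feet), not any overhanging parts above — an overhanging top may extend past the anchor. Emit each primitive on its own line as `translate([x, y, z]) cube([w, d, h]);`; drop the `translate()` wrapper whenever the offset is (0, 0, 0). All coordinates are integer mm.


translate([197, 245, 0]) cube([2341, 2835, 211]);


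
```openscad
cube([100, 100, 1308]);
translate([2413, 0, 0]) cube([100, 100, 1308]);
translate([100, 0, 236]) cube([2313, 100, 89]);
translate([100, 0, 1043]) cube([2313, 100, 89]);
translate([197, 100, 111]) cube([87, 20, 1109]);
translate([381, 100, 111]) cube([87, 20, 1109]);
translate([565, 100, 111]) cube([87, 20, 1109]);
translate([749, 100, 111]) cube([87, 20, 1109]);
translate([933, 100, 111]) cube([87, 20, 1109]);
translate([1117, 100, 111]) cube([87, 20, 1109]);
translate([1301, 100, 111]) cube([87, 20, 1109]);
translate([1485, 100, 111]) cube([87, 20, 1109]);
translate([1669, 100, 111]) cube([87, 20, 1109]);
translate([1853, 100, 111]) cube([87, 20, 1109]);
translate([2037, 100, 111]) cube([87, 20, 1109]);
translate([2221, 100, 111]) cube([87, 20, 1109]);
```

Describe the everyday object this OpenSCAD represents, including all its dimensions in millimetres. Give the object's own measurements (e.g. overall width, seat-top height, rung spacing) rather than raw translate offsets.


A fence section. Two 100×100 mm posts, 1308 mm tall, stand on the floor with a clear span of 2313 mm between their inner faces. Two horizontal rails of 100×89 mm section span the gap between the posts with their undersides at z = 236 mm and z = 1043 mm, flush with the posts' −y face. 12 pickets, each 87 mm wide, 20 mm thick and 1109 mm tall, are fixed to the +y face of the rails with their bottoms at z = 111 mm, spaced across the span with a 97 mm gap after the −x post and between neighbouring pickets, with 105 mm left before the +x post.


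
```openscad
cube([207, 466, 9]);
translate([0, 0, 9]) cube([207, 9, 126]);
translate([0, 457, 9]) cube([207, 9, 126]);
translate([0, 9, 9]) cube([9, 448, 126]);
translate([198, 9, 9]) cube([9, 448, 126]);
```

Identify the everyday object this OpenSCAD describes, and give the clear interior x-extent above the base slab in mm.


An open box. The internal width is 189 mm.

A 207×466 base slab with four walls standing on it — an open box. The base is 207 mm wide and the walls are 9 mm thick, so the internal width is 207 − 2 × 9 = 189 mm.


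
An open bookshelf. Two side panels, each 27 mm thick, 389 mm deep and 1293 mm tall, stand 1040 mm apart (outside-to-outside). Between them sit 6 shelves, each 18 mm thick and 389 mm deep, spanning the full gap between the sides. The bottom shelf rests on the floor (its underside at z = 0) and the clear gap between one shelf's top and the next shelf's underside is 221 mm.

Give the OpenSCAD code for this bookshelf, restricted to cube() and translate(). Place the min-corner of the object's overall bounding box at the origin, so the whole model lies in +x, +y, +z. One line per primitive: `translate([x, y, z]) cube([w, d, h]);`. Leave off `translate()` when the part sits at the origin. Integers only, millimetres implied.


cube([27, 389, 1293]);
translate([1013, 0, 0]) cube([27, 389, 1293]);
translate([27, 0, 0]) cube([986, 389, 18]);
translate([27, 0, 239]) cube([986, 389, 18]);
translate([27, 0, 478]) cube([986, 389, 18]);
translate([27, 0, 717]) cube([986, 389, 18]);
translate([27, 0, 956]) cube([986, 389, 18]);
translate([27, 0, 1195]) cube([986, 389, 18]);


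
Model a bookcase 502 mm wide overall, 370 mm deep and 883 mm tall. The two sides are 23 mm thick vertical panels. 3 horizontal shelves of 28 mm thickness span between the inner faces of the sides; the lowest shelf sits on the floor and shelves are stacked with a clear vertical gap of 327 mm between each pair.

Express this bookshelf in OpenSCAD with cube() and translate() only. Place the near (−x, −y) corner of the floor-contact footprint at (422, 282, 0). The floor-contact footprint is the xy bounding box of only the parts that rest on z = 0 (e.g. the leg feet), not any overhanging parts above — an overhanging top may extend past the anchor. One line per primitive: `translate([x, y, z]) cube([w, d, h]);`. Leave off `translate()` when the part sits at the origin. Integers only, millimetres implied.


translate([422, 282, 0]) cube([23, 370, 883]);
translate([901, 282, 0]) cube([23, 370, 883]);
translate([445, 282, 0]) cube([456, 370, 28]);
translate([445, 282, 355]) cube([456, 370, 28]);
translate([445, 282, 710]) cube([456, 370, 28]);


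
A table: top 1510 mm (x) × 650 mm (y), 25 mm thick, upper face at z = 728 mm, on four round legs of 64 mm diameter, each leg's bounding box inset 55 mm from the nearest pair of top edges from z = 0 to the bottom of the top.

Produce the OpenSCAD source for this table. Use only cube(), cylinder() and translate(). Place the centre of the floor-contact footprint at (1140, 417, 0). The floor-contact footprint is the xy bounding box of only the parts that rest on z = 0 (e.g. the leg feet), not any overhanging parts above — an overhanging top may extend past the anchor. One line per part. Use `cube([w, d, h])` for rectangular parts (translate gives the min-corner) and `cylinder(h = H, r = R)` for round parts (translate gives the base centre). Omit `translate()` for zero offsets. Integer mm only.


// leg_h = 728 - 25 = 703
translate([385, 92, 703]) cube([1510, 650, 25]);
translate([472, 179, 0]) cylinder(h = 703, r = 32);
translate([1808, 179, 0]) cylinder(h = 703, r = 32);
translate([472, 655, 0]) cylinder(h = 703, r = 32);
translate([1808, 655, 0]) cylinder(h = 703, r = 32);


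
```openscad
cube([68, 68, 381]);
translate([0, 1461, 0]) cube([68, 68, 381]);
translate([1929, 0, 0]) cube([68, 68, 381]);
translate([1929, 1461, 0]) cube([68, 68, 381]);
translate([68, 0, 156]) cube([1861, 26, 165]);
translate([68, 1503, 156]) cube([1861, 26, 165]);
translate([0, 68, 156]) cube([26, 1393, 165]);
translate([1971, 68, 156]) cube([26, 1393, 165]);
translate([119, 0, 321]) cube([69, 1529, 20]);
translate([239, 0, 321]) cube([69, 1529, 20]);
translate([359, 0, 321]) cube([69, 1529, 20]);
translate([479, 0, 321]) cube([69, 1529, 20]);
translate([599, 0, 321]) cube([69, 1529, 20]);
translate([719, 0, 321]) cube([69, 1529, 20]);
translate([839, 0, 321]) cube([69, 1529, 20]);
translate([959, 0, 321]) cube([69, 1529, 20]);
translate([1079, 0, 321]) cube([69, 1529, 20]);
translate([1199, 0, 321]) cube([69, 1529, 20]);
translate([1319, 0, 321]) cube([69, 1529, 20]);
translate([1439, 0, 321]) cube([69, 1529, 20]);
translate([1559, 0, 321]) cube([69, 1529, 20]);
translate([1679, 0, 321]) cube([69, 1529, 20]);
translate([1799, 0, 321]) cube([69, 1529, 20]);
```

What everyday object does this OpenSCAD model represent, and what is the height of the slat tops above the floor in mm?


A bed frame. The slat-top height is 341 mm.

Four posts, four rails, and a row of slats — a bed frame. Slats sit on the rails at z = 156 + 165 = 321; with slat thickness 20, the top is 341 mm.


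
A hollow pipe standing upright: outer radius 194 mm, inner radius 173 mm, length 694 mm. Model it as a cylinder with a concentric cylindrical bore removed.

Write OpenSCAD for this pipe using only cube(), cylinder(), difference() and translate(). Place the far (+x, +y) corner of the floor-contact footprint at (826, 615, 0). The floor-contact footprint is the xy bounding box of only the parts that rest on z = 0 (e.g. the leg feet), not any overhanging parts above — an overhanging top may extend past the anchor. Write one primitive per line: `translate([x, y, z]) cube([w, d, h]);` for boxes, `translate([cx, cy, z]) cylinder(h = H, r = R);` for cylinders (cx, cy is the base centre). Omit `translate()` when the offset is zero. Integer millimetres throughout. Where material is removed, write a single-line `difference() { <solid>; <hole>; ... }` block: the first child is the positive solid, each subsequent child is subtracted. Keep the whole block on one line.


difference() { translate([632, 421, 0]) cylinder(h = 694, r = 194); translate([632, 421, 0]) cylinder(h = 694, r = 173); }


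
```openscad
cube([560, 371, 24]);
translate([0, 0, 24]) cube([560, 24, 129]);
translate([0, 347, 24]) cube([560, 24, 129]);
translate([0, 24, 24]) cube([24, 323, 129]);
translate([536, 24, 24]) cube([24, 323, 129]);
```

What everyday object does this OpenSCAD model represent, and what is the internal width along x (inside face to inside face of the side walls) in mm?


An open box. The internal width is 512 mm.

A 560×371 base slab with four walls standing on it — an open box. The base is 560 mm wide and the walls are 24 mm thick, so the internal width is 560 − 2 × 24 = 512 mm.


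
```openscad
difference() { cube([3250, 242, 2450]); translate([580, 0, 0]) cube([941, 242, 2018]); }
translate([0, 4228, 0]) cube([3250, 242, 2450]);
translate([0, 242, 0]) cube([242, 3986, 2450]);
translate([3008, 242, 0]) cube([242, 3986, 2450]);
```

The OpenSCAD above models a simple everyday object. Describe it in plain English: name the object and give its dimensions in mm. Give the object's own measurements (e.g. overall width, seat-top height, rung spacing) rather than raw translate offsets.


A single room: four walls, each 2450 mm tall and 242 mm thick, enclosing an outside footprint 3250×4470 mm (x × y), no floor or roof. The front and back walls (−y and +y sides) run the full x-width; the side walls fit between their inner faces. A door opening 941 mm wide and 2018 mm tall is cut through the front wall from the floor up, its −x edge 580 mm from the wall's −x end.


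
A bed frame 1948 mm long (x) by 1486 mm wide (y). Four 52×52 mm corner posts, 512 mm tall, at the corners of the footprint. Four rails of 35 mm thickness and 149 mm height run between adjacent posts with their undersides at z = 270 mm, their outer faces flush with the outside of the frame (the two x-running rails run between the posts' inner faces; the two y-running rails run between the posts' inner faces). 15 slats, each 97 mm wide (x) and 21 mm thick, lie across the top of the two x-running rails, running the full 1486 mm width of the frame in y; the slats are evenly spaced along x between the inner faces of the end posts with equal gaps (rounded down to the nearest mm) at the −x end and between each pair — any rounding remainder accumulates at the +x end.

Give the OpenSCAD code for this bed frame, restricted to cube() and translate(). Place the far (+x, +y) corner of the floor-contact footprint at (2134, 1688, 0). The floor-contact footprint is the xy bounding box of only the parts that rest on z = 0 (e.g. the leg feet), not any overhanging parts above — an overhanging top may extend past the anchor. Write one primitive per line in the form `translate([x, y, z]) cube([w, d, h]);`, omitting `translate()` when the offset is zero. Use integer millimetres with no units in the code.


translate([186, 202, 0]) cube([52, 52, 512]);
translate([186, 1636, 0]) cube([52, 52, 512]);
translate([2082, 202, 0]) cube([52, 52, 512]);
translate([2082, 1636, 0]) cube([52, 52, 512]);
translate([238, 202, 270]) cube([1844, 35, 149]);
translate([238, 1653, 270]) cube([1844, 35, 149]);
translate([186, 254, 270]) cube([35, 1382, 149]);
translate([2099, 254, 270]) cube([35, 1382, 149]);
translate([262, 202, 419]) cube([97, 1486, 21]);
translate([383, 202, 419]) cube([97, 1486, 21]);
translate([504, 202, 419]) cube([97, 1486, 21]);
translate([625, 202, 419]) cube([97, 1486, 21]);
translate([746, 202, 419]) cube([97, 1486, 21]);
translate([867, 202, 419]) cube([97, 1486, 21]);
translate([988, 202, 419]) cube([97, 1486, 21]);
translate([1109, 202, 419]) cube([97, 1486, 21]);
translate([1230, 202, 419]) cube([97, 1486, 21]);
translate([1351, 202, 419]) cube([97, 1486, 21]);
translate([1472, 202, 419]) cube([97, 1486, 21]);
translate([1593, 202, 419]) cube([97, 1486, 21]);
translate([1714, 202, 419]) cube([97, 1486, 21]);
translate([1835, 202, 419]) cube([97, 1486, 21]);
translate([1956, 202, 419]) cube([97, 1486, 21]);


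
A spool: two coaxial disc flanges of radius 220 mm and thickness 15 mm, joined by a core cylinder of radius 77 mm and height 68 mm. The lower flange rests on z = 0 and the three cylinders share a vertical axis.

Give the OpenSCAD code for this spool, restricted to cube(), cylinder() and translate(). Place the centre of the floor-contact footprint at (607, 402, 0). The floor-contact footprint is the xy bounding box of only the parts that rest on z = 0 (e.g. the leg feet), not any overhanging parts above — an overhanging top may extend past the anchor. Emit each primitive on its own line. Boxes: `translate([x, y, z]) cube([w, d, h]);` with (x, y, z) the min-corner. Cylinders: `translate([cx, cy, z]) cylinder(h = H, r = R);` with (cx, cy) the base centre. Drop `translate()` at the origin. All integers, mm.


translate([607, 402, 0]) cylinder(h = 15, r = 220);
translate([607, 402, 15]) cylinder(h = 68, r = 77);
translate([607, 402, 83]) cylinder(h = 15, r = 220);


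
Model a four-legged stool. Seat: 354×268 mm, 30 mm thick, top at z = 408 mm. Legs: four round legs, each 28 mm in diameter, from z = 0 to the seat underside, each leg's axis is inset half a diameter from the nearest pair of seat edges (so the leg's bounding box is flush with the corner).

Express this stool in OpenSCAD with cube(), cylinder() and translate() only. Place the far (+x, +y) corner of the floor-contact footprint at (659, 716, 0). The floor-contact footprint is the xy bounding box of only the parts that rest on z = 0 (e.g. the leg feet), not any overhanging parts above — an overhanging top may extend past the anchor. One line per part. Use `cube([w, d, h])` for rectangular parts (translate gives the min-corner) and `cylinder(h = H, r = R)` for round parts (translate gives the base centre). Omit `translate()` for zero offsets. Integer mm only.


// leg_h = 408 - 30 = 378
translate([305, 448, 378]) cube([354, 268, 30]);
translate([319, 462, 0]) cylinder(h = 378, r = 14);
translate([645, 462, 0]) cylinder(h = 378, r = 14);
translate([319, 702, 0]) cylinder(h = 378, r = 14);
translate([645, 702, 0]) cylinder(h = 378, r = 14);


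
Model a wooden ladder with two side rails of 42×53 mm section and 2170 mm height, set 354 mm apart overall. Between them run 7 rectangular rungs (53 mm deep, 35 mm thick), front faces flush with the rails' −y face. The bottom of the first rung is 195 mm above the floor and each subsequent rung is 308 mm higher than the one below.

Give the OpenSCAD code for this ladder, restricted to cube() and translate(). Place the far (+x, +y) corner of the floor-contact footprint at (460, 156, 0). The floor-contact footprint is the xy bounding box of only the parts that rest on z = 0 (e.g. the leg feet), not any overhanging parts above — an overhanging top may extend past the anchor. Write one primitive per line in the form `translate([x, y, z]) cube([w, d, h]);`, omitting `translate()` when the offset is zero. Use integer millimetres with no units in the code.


translate([106, 103, 0]) cube([42, 53, 2170]);
translate([418, 103, 0]) cube([42, 53, 2170]);
translate([148, 103, 195]) cube([270, 53, 35]);
translate([148, 103, 503]) cube([270, 53, 35]);
translate([148, 103, 811]) cube([270, 53, 35]);
translate([148, 103, 1119]) cube([270, 53, 35]);
translate([148, 103, 1427]) cube([270, 53, 35]);
translate([148, 103, 1735]) cube([270, 53, 35]);
translate([148, 103, 2043]) cube([270, 53, 35]);


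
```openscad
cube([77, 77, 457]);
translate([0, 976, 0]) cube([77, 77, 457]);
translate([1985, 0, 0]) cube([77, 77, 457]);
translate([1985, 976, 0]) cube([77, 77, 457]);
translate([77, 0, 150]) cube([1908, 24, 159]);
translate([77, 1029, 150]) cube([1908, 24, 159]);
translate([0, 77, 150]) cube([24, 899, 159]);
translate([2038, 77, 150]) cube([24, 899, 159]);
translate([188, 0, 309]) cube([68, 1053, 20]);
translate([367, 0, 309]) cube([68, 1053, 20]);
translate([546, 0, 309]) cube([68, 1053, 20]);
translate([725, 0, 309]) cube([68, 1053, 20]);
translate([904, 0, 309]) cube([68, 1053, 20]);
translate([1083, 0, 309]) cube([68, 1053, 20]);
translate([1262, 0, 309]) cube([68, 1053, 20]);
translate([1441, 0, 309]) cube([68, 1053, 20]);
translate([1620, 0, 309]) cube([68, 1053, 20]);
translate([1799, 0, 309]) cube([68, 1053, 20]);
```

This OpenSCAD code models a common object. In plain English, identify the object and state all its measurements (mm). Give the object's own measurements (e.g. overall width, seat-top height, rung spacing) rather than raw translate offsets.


A bed frame 2062 mm long (x) by 1053 mm wide (y). Four 77×77 mm corner posts, 457 mm tall, at the corners of the footprint. Four rails of 24 mm thickness and 159 mm height run between adjacent posts with their undersides at z = 150 mm, their outer faces flush with the outside of the frame (the two x-running rails run between the posts' inner faces; the two y-running rails run between the posts' inner faces). 10 slats, each 68 mm wide (x) and 20 mm thick, lie across the top of the two x-running rails, running the full 1053 mm width of the frame in y; along x they sit between the end posts with a 111 mm gap after the −x posts and between neighbouring slats, leaving 118 mm before the +x posts.


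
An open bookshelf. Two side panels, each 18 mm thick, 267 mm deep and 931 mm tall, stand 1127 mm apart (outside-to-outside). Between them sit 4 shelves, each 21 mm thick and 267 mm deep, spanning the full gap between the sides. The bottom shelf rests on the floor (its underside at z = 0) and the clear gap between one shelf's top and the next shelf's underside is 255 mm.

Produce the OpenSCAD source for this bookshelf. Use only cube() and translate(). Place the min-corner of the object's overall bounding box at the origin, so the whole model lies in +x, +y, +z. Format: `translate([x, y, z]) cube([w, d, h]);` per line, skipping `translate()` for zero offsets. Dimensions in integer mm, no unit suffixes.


cube([18, 267, 931]);
translate([1109, 0, 0]) cube([18, 267, 931]);
translate([18, 0, 0]) cube([1091, 267, 21]);
translate([18, 0, 276]) cube([1091, 267, 21]);
translate([18, 0, 552]) cube([1091, 267, 21]);
translate([18, 0, 828]) cube([1091, 267, 21]);


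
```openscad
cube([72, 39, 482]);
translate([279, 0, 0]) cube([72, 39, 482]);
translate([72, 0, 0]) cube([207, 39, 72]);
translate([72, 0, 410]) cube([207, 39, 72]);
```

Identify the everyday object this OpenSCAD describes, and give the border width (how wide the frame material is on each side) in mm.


A picture frame. The border width is 72 mm.

Four thin pieces enclosing a rectangular opening — a picture frame. The two full-height stiles are 482 mm tall; the top rail sits at z = 410 and is 72 mm tall, so the border above the opening is 482 − 410 = 72 mm, matching the stile x-width.


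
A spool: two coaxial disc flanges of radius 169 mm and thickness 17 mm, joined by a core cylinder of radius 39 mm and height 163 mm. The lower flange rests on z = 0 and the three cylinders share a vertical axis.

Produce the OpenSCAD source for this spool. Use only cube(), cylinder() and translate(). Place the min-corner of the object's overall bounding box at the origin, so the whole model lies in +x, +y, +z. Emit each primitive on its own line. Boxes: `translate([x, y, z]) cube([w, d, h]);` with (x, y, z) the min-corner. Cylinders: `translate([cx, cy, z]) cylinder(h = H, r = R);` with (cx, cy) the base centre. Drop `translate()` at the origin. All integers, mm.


translate([169, 169, 0]) cylinder(h = 17, r = 169);
translate([169, 169, 17]) cylinder(h = 163, r = 39);
translate([169, 169, 180]) cylinder(h = 17, r = 169);


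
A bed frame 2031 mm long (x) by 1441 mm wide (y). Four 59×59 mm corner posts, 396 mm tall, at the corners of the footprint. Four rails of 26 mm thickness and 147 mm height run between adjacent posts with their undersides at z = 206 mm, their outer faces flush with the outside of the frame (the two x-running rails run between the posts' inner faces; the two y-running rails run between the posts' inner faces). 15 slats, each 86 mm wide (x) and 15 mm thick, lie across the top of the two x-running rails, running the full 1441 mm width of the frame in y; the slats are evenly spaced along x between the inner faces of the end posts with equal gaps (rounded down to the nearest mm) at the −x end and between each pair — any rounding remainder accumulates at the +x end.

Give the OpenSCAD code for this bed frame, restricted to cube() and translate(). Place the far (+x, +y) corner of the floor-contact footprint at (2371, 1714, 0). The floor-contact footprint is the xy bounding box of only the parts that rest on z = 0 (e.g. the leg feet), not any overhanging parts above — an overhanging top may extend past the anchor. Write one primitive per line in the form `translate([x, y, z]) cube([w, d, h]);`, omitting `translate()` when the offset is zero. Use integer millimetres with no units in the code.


translate([340, 273, 0]) cube([59, 59, 396]);
translate([340, 1655, 0]) cube([59, 59, 396]);
translate([2312, 273, 0]) cube([59, 59, 396]);
translate([2312, 1655, 0]) cube([59, 59, 396]);
translate([399, 273, 206]) cube([1913, 26, 147]);
translate([399, 1688, 206]) cube([1913, 26, 147]);
translate([340, 332, 206]) cube([26, 1323, 147]);
translate([2345, 332, 206]) cube([26, 1323, 147]);
translate([437, 273, 353]) cube([86, 1441, 15]);
translate([561, 273, 353]) cube([86, 1441, 15]);
translate([685, 273, 353]) cube([86, 1441, 15]);
translate([809, 273, 353]) cube([86, 1441, 15]);
translate([933, 273, 353]) cube([86, 1441, 15]);
translate([1057, 273, 353]) cube([86, 1441, 15]);
translate([1181, 273, 353]) cube([86, 1441, 15]);
translate([1305, 273, 353]) cube([86, 1441, 15]);
translate([1429, 273, 353]) cube([86, 1441, 15]);
translate([1553, 273, 353]) cube([86, 1441, 15]);
translate([1677, 273, 353]) cube([86, 1441, 15]);
translate([1801, 273, 353]) cube([86, 1441, 15]);
translate([1925, 273, 353]) cube([86, 1441, 15]);
translate([2049, 273, 353]) cube([86, 1441, 15]);
translate([2173, 273, 353]) cube([86, 1441, 15]);


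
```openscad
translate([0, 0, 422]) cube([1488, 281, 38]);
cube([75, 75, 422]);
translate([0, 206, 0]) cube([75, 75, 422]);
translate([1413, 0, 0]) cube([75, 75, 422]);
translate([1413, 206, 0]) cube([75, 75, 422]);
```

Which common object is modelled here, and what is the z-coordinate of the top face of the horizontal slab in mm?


A bench. The seat-top height is 460 mm.

A long slab on four corner posts — a bench. The slab sits at z = 422 with thickness 38, so the top is 422 + 38 = 460 mm.


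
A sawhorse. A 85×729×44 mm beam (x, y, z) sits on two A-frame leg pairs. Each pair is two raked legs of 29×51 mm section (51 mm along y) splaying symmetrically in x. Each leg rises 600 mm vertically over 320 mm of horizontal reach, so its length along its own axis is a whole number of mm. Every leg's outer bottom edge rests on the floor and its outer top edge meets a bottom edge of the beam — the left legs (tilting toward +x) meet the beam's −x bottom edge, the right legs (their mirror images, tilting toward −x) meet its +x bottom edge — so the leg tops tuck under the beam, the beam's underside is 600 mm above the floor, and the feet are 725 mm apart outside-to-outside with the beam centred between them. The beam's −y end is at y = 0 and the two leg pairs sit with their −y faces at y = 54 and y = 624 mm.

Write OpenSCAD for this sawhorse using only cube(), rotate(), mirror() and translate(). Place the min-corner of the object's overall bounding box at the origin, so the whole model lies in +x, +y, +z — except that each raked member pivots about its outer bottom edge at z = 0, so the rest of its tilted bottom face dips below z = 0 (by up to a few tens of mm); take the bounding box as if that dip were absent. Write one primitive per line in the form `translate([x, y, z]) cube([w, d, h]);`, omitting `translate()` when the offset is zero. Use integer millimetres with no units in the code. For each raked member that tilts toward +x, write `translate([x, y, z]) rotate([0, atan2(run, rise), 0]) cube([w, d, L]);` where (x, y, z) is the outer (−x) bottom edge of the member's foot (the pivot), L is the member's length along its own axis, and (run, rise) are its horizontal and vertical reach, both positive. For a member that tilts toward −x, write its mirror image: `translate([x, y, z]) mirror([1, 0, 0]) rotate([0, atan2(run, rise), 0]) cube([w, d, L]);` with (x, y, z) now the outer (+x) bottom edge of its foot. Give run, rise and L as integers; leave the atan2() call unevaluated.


translate([320, 0, 600]) cube([85, 729, 44]);
translate([0, 54, 0]) rotate([0, atan2(320, 600), 0]) cube([29, 51, 680]);
translate([725, 54, 0]) mirror([1, 0, 0]) rotate([0, atan2(320, 600), 0]) cube([29, 51, 680]);
translate([0, 624, 0]) rotate([0, atan2(320, 600), 0]) cube([29, 51, 680]);
translate([725, 624, 0]) mirror([1, 0, 0]) rotate([0, atan2(320, 600), 0]) cube([29, 51, 680]);


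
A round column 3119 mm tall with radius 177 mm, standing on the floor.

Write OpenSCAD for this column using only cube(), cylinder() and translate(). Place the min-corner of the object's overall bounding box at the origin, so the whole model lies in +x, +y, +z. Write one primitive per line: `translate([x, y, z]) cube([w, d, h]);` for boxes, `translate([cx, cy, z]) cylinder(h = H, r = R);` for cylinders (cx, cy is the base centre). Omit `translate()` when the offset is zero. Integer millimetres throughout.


translate([177, 177, 0]) cylinder(h = 3119, r = 177);


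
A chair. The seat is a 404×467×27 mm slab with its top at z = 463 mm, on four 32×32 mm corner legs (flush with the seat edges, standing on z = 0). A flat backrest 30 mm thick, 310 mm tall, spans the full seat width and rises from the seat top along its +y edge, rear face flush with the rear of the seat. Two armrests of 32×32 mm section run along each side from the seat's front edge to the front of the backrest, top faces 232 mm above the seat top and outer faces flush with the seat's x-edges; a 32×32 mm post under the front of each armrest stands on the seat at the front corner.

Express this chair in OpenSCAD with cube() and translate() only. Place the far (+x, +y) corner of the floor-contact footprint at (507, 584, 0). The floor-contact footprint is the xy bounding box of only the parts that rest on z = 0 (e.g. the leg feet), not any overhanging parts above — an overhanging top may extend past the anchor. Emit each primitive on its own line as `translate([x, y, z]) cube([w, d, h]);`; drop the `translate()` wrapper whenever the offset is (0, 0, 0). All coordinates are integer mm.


translate([103, 117, 436]) cube([404, 467, 27]);
translate([103, 117, 0]) cube([32, 32, 436]);
translate([475, 117, 0]) cube([32, 32, 436]);
translate([103, 552, 0]) cube([32, 32, 436]);
translate([475, 552, 0]) cube([32, 32, 436]);
translate([103, 554, 463]) cube([404, 30, 310]);
translate([103, 117, 663]) cube([32, 437, 32]);
translate([475, 117, 663]) cube([32, 437, 32]);
translate([103, 117, 463]) cube([32, 32, 200]);
translate([475, 117, 463]) cube([32, 32, 200]);


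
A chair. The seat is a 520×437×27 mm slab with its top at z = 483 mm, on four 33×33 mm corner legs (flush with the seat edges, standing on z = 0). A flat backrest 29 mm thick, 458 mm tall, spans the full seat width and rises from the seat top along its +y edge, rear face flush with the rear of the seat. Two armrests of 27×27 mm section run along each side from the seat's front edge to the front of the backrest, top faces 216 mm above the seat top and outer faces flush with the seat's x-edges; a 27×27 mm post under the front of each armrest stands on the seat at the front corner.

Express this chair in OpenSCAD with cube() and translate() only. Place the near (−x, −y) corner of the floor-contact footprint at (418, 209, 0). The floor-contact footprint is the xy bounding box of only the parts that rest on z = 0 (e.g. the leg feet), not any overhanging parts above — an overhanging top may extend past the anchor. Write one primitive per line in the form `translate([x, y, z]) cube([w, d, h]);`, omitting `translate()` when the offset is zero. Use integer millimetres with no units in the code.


// leg_h = 483 - 27 = 456
// arm post h = 216 - 27 = 189
translate([418, 209, 456]) cube([520, 437, 27]);
translate([418, 209, 0]) cube([33, 33, 456]);
translate([905, 209, 0]) cube([33, 33, 456]);
translate([418, 613, 0]) cube([33, 33, 456]);
translate([905, 613, 0]) cube([33, 33, 456]);
translate([418, 617, 483]) cube([520, 29, 458]);
translate([418, 209, 672]) cube([27, 408, 27]);
translate([911, 209, 672]) cube([27, 408, 27]);
translate([418, 209, 483]) cube([27, 27, 189]);
translate([911, 209, 483]) cube([27, 27, 189]);


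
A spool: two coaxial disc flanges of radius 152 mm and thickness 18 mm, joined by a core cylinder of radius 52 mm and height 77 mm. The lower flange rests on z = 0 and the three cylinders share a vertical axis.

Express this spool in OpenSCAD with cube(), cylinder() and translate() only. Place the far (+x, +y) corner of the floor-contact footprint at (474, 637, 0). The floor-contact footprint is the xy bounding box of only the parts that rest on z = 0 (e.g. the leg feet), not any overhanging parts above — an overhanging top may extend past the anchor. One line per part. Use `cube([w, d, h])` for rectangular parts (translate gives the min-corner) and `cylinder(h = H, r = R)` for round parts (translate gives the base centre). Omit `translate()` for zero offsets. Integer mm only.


translate([322, 485, 0]) cylinder(h = 18, r = 152);
translate([322, 485, 18]) cylinder(h = 77, r = 52);
translate([322, 485, 95]) cylinder(h = 18, r = 152);


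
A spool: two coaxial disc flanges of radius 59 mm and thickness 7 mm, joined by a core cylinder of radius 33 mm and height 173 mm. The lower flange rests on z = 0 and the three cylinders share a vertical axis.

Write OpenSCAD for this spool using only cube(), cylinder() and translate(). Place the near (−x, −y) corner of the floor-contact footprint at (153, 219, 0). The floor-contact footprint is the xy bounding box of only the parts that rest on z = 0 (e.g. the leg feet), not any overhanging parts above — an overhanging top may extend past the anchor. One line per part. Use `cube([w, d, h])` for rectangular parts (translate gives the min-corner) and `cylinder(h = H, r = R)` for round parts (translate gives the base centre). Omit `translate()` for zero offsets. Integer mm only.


translate([212, 278, 0]) cylinder(h = 7, r = 59);
translate([212, 278, 7]) cylinder(h = 173, r = 33);
translate([212, 278, 180]) cylinder(h = 7, r = 59);


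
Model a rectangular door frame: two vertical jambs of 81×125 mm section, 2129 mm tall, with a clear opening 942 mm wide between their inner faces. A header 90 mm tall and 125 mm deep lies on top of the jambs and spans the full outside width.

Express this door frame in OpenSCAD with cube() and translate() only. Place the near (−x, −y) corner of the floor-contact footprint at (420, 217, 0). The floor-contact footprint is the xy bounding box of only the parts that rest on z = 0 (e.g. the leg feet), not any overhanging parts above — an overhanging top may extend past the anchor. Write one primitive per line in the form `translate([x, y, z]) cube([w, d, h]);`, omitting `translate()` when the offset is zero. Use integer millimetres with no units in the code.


translate([420, 217, 0]) cube([81, 125, 2129]);
translate([1443, 217, 0]) cube([81, 125, 2129]);
translate([420, 217, 2129]) cube([1104, 125, 90]);


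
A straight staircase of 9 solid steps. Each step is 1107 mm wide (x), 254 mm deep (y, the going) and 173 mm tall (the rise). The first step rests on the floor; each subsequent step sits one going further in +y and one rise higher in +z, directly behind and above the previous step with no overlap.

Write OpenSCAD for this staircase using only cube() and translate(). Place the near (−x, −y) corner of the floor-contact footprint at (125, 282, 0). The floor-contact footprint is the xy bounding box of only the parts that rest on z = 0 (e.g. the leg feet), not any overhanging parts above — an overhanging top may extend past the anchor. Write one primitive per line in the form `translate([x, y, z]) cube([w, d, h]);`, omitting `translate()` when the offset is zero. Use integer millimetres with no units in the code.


translate([125, 282, 0]) cube([1107, 254, 173]);
translate([125, 536, 173]) cube([1107, 254, 173]);
translate([125, 790, 346]) cube([1107, 254, 173]);
translate([125, 1044, 519]) cube([1107, 254, 173]);
translate([125, 1298, 692]) cube([1107, 254, 173]);
translate([125, 1552, 865]) cube([1107, 254, 173]);
translate([125, 1806, 1038]) cube([1107, 254, 173]);
translate([125, 2060, 1211]) cube([1107, 254, 173]);
translate([125, 2314, 1384]) cube([1107, 254, 173]);


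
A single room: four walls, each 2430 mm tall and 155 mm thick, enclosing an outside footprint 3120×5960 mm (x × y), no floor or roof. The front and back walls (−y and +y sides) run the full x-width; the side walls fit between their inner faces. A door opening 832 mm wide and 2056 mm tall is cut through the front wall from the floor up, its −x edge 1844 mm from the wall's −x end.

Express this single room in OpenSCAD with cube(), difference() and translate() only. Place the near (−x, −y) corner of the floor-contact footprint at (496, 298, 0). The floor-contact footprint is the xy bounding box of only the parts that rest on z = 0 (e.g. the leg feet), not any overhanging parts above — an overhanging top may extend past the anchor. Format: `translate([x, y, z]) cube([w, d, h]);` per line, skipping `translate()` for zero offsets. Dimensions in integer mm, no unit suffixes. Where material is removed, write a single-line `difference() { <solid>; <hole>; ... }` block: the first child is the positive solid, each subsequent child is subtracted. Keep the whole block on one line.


difference() { translate([496, 298, 0]) cube([3120, 155, 2430]); translate([2340, 298, 0]) cube([832, 155, 2056]); }
translate([496, 6103, 0]) cube([3120, 155, 2430]);
translate([496, 453, 0]) cube([155, 5650, 2430]);
translate([3461, 453, 0]) cube([155, 5650, 2430]);


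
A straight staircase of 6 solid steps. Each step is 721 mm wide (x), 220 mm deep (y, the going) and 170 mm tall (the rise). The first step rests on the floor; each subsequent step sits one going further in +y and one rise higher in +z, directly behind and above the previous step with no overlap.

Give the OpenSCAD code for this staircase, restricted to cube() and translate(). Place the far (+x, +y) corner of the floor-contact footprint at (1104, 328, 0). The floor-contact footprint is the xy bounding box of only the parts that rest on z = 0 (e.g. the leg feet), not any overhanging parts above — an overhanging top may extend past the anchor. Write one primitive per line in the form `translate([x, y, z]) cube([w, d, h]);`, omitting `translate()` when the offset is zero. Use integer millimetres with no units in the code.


translate([383, 108, 0]) cube([721, 220, 170]);
translate([383, 328, 170]) cube([721, 220, 170]);
translate([383, 548, 340]) cube([721, 220, 170]);
translate([383, 768, 510]) cube([721, 220, 170]);
translate([383, 988, 680]) cube([721, 220, 170]);
translate([383, 1208, 850]) cube([721, 220, 170]);
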